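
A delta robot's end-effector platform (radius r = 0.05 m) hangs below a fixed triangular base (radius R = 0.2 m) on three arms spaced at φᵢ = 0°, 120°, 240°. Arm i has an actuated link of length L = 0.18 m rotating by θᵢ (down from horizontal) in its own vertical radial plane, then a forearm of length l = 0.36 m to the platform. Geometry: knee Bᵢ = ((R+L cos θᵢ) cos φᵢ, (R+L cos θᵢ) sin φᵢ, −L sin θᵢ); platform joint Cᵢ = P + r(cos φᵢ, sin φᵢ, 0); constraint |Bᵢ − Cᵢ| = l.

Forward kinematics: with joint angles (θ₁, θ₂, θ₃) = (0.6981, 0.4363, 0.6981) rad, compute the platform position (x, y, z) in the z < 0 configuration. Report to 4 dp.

(-0.0173, 0.0300, -0.3042)

φ1=0.0°: virtual centre (0.2879, 0.0000, -0.1157), radius l
O2 = (0.3131·cos120.0°, 0.3131·sin120.0°, -0.0761) = (-0.1566, 0.2712, -0.0761)
arm 3 at φ=240.0°: ρ3 = 0.2879;  O3 = (-0.1439, -0.2493, -0.1157)
eliminate P² terms by subtracting sphere 1 from 2 and 3
[-0.8889 0.5424 0.0793]·P = 0.0076;  [-0.8637 -0.4986 0.0000]·P = 0.0000
Cramer: x(z) = -0.0041+0.0434z;  y(z) = 0.0072-0.0751z
into |P−O₁|² = l²: 1.0075z² + 0.2050z + -0.0309 = 0;  Δ = 0.1665;  z = -0.3042 or 0.1007 → z<0 root = -0.3042
x = -0.0173, y = 0.0300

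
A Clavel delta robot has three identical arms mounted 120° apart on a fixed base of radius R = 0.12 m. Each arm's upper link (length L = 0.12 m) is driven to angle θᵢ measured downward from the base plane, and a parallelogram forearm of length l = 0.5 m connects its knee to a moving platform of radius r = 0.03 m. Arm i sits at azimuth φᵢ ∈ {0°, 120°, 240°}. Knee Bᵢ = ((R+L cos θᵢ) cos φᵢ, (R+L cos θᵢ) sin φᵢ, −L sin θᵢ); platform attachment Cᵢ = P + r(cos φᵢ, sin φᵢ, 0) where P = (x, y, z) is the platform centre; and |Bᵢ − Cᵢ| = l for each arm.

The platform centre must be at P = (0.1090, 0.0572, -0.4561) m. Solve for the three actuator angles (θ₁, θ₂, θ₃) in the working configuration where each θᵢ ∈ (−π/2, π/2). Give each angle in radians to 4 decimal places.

θ₁ = -0.2619, θ₂ = 0.1746, θ₃ = 0.5236

rotate P by −φ1: (0.1090, 0.0572, -0.4561)
  A cos θ + B sin θ = C:  -0.0190·cos θ + -0.4561·sin θ = 0.0997
  γ=atan2(-0.4561,-0.0190)=-1.6124;  ψ=arccos(0.2185)=1.3505;  θ1=γ+ψ≈-0.2619
φ2=120.0° → target in arm frame (-0.0050, -0.1230)
  A=0.0950, B=-0.4561, C=(l²−L²−A²−y'²−z²)/(2L)=0.0143
  θ2 = atan2(B,A) + arccos(C/0.4659) = 0.1746
arm 3 (φ=240.0°): x'=-0.1040, y'=0.0658
  A cos θ + B sin θ = C:  0.1940·cos θ + -0.4561·sin θ = -0.0600
  θ3 = atan2(B,A) + arccos(C/0.4957) = 0.5236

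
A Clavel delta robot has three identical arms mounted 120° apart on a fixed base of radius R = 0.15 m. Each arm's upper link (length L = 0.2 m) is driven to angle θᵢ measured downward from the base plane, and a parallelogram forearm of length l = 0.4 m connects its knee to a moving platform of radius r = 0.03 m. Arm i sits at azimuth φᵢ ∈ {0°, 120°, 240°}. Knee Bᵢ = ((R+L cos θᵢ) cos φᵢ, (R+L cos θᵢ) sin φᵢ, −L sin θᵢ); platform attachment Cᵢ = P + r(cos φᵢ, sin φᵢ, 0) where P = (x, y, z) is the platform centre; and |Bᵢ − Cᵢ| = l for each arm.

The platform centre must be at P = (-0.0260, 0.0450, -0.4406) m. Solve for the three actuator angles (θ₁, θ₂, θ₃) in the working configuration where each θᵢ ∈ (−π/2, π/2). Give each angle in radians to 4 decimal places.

θ₁ = 0.8727, θ₂ = 0.6106, θ₃ = 0.8726

φ1=0.0° → target in arm frame (-0.0260, 0.0450)
  A cos θ + B sin θ = C:  0.1460·cos θ + -0.4406·sin θ = -0.2437
  √(A²+B²)=0.4642;  θ1 = -1.2508+2.1235 ≈ 0.8727
φ2=120.0° → target in arm frame (0.0520, 0.0000)
  e−x'=0.0680;  (l²−L²−(e−x')²−y'²−z²)/2L = -0.1969
  θ2 = atan2(B,A) + arccos(C/0.4458) = 0.6106
rotate P by −φ3: (-0.0260, -0.0450, -0.4406)
  A cos θ + B sin θ = C:  0.1460·cos θ + -0.4406·sin θ = -0.2437
  γ=atan2(-0.4406,0.1460)=-1.2509;  ψ=arccos(-0.5250)=2.1235;  θ3=γ+ψ≈0.8726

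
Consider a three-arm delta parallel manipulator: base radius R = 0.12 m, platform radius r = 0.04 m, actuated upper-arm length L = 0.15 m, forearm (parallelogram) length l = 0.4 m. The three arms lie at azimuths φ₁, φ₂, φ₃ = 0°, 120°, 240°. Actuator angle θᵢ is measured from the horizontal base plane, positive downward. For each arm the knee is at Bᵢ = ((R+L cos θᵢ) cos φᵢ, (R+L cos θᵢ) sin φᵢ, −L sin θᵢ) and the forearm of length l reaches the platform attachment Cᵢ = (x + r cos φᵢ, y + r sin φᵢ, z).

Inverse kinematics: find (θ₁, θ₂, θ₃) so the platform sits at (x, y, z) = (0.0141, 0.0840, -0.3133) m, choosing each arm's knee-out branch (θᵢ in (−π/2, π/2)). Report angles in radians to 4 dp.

arm 1 (φ=0.0°): x'=0.0141, y'=0.0840
  A cos θ + B sin θ = C:  0.0659·cos θ + -0.3133·sin θ = 0.0931
  θ1 = atan2(B,A) + arccos(C/0.3202) = -0.0879
φ2=120.0° → target in arm frame (0.0657, -0.0542)
  e−x'=0.0143;  (l²−L²−(e−x')²−y'²−z²)/2L = 0.1207
  γ=atan2(-0.3133,0.0143)=-1.5252;  ψ=arccos(0.3847)=1.1759;  θ2=γ+ψ≈-0.3493
φ3=240.0° → target in arm frame (-0.0798, -0.0298)
  A=0.1598, B=-0.3133, C=(l²−L²−A²−y'²−z²)/(2L)=0.0431
  √(A²+B²)=0.3517;  θ3 = -1.0991+1.4480 ≈ 0.3489

θ₁ = -0.0879, θ₂ = -0.3493, θ₃ = 0.3489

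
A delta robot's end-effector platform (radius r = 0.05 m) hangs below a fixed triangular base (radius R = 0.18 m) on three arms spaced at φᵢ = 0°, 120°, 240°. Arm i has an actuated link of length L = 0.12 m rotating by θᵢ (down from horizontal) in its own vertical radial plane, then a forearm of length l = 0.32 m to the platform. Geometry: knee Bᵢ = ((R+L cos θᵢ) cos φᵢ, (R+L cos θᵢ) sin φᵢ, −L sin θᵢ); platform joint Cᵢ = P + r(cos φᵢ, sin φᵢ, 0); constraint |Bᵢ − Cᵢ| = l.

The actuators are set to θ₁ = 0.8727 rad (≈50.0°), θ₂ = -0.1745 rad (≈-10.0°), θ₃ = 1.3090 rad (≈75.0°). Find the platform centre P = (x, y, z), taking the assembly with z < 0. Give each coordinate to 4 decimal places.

(-0.0215, 0.1340, -0.2713)

arm 1 at φ=0.0°: (R−r)+L cos θ1 = 0.2071;  centre 1 = (0.2071, 0.0000, -0.0919)
φ2=120.0°: virtual centre (-0.1241, 0.2149, 0.0208), radius l
arm 3 at φ=240.0°: (R−r)+L cos θ3 = 0.1611;  centre 3 = (-0.0805, -0.1395, -0.1159)
eliminate P² terms by subtracting sphere 1 from 2 and 3
[-0.6624 0.4299 0.2255]·P = 0.0107;  [-0.5753 -0.2790 -0.0480]·P = -0.0120
Cramer: x(z) = 0.0050+0.0979z;  y(z) = 0.0326-0.3738z
sphere 1 gives Az²+Bz+C=0 with A=1.1493, B=0.1199, C=-0.0520;  B²−4AC=0.2536;  roots -0.2713, 0.1669;  negative root z = -0.2713
x = -0.0215, y = 0.1340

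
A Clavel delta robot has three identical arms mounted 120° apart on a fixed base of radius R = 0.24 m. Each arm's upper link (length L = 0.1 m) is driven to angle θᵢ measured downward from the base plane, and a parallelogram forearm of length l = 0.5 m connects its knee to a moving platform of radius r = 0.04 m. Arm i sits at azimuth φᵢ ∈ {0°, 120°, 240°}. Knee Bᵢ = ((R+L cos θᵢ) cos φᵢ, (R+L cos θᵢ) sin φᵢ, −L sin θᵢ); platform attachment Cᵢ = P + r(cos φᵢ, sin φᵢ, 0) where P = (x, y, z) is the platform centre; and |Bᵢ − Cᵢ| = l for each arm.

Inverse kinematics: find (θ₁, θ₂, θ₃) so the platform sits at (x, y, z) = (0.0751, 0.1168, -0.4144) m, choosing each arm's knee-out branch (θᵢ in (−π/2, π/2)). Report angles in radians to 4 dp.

θ₁ = -0.1750, θ₂ = -0.0877, θ₃ = 1.1345

rotate P by −φ1: (0.0751, 0.1168, -0.4144)
  A=0.1249, B=-0.4144, C=(l²−L²−A²−y'²−z²)/(2L)=0.1952
  √(A²+B²)=0.4328;  θ1 = -1.2781+1.1030 ≈ -0.1750
φ2=120.0° → target in arm frame (0.0636, -0.1234)
  e−x'=0.1364;  (l²−L²−(e−x')²−y'²−z²)/2L = 0.1722
  γ=atan2(-0.4144,0.1364)=-1.2528;  ψ=arccos(0.3946)=1.1652;  θ2=γ+ψ≈-0.0877
rotate P by −φ3: (-0.1387, 0.0066, -0.4144)
  A=0.3387, B=-0.4144, C=(l²−L²−A²−y'²−z²)/(2L)=-0.2325
  γ=atan2(-0.4144,0.3387)=-0.8856;  ψ=arccos(-0.4343)=2.0201;  θ3=γ+ψ≈1.1345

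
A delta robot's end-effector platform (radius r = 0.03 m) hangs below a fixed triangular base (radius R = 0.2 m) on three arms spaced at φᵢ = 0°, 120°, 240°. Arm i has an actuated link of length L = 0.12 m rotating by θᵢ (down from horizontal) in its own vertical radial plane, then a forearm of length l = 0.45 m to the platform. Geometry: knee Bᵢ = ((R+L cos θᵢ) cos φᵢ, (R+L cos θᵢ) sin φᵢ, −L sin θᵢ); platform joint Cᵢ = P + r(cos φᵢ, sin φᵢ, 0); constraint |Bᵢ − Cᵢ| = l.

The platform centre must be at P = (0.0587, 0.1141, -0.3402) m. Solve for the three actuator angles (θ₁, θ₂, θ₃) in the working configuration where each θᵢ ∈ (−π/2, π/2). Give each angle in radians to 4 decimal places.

rotate P by −φ1: (0.0587, 0.1141, -0.3402)
  e−x'=0.1113;  (l²−L²−(e−x')²−y'²−z²)/2L = 0.1957
  γ=atan2(-0.3402,0.1113)=-1.2546;  ψ=arccos(0.5466)=0.9925;  θ1=γ+ψ≈-0.2621
rotate P by −φ2: (0.0695, -0.1079, -0.3402)
  e−x'=0.1005;  (l²−L²−(e−x')²−y'²−z²)/2L = 0.2109
  √(A²+B²)=0.3547;  θ2 = -1.2835+0.9341 ≈ -0.3493
rotate P by −φ3: (-0.1282, -0.0062, -0.3402)
  A cos θ + B sin θ = C:  0.2982·cos θ + -0.3402·sin θ = -0.0691
  √(A²+B²)=0.4524;  θ3 = -0.8512+1.7241 ≈ 0.8729

θ₁ = -0.2621, θ₂ = -0.3493, θ₃ = 0.8729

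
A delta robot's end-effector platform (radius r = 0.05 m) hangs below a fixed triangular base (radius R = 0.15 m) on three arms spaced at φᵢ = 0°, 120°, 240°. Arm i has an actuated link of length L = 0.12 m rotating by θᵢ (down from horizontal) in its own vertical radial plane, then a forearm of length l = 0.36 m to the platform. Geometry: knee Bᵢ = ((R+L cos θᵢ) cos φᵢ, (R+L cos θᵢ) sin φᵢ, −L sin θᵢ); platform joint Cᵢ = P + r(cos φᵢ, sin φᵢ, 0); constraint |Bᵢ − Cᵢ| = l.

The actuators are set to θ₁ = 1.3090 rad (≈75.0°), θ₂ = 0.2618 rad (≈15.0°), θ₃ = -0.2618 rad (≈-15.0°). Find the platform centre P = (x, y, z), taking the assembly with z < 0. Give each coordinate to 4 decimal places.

(-0.1780, -0.0488, -0.2939)

arm 1 at φ=0.0°: (R−r)+L cos θ1 = 0.1311;  centre 1 = (0.1311, 0.0000, -0.1159)
φ2=120.0°: virtual centre (-0.1080, 0.1870, -0.0311), radius l
arm 3 at φ=240.0°: (R−r)+L cos θ3 = 0.2159;  centre 3 = (-0.1080, -0.1870, 0.0311)
eliminate P² terms by subtracting sphere 1 from 2 and 3
[-0.4780 0.3740 0.1697]·P = 0.0170;  [-0.4780 -0.3740 0.2939]·P = 0.0170
Cramer: x(z) = -0.0355+0.4850z;  y(z) = 0.0000+0.1661z
into |P−centre ₁|² = l²: 1.2628z² + 0.0703z + -0.0884 = 0;  Δ = 0.4516;  z = -0.2939 or 0.2383 → z<0 root = -0.2939
x = -0.1780, y = -0.0488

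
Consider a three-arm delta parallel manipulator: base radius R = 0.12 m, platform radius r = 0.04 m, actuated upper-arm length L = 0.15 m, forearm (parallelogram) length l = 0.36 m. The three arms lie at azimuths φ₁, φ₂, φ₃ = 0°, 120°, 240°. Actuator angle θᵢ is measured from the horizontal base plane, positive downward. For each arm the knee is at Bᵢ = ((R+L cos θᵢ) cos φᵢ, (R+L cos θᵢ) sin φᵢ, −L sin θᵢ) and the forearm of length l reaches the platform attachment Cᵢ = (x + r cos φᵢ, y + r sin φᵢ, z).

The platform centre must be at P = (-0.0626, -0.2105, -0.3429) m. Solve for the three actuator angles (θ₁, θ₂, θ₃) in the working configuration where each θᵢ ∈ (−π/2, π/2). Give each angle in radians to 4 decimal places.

θ₁ = 1.1341, θ₂ = 1.3962, θ₃ = -0.0875

φ1=0.0° → target in arm frame (-0.0626, -0.2105)
  e−x'=0.1426;  (l²−L²−(e−x')²−y'²−z²)/2L = -0.2504
  γ=atan2(-0.3429,0.1426)=-1.1767;  ψ=arccos(-0.6743)=2.3108;  θ1=γ+ψ≈1.1341
φ2=120.0° → target in arm frame (-0.1510, 0.1595)
  e−x'=0.2310;  (l²−L²−(e−x')²−y'²−z²)/2L = -0.2976
  √(A²+B²)=0.4134;  θ2 = -0.9780+2.3742 ≈ 1.3962
φ3=240.0° → target in arm frame (0.2136, 0.0510)
  e−x'=-0.1336;  (l²−L²−(e−x')²−y'²−z²)/2L = -0.1031
  θ3 = atan2(B,A) + arccos(C/0.3680) = -0.0875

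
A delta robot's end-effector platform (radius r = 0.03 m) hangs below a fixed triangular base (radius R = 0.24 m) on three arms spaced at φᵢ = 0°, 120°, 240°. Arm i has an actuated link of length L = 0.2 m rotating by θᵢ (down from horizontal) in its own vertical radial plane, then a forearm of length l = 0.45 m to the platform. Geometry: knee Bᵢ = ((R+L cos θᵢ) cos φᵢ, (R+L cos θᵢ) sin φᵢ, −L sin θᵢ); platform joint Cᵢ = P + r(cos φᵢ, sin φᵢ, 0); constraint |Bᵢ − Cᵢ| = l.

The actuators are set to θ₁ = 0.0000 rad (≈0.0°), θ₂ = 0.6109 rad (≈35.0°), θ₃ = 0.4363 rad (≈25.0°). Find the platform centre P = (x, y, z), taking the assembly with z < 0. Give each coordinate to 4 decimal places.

(0.0557, -0.0189, -0.2768)

arm 1 at φ=0.0°: e+L cos θ1 = 0.4100;  O1 = (0.4100, 0.0000, 0.0000)
φ2=120.0°: virtual centre (-0.1869, 0.3237, -0.1147), radius l
arm 3 at φ=240.0°: e+L cos θ3 = 0.3913;  O3 = (-0.1956, -0.3388, -0.0845)
eliminate P² terms by subtracting sphere 1 from 2 and 3
linear system: -1.1938x+0.6475y = -0.0152−-0.2294z; -1.2113x+-0.6777y = -0.0079−-0.1690z
Cramer: x(z) = 0.0097-0.1663z;  y(z) = -0.0057+0.0478z
sphere 1 gives Az²+Bz+C=0 with A=1.0299, B=0.1326, C=-0.0422;  B²−4AC=0.1914;  roots -0.2768, 0.1480;  negative root z = -0.2768
x = 0.0557, y = -0.0189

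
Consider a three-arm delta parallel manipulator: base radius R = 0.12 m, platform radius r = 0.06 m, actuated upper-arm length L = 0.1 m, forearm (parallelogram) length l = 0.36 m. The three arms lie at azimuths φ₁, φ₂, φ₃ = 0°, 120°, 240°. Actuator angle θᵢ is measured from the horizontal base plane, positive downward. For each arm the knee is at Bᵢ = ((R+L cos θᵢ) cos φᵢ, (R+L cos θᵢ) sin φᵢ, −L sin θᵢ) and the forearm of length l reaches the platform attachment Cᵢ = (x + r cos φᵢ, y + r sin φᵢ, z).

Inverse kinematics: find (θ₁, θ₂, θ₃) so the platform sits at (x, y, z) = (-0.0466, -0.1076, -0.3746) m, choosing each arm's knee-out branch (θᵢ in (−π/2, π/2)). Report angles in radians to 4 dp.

arm 1 (φ=0.0°): x'=-0.0466, y'=-0.1076
  A=0.1066, B=-0.3746, C=(l²−L²−A²−y'²−z²)/(2L)=-0.2183
  √(A²+B²)=0.3895;  θ1 = -1.2936+2.1659 ≈ 0.8723
rotate P by −φ2: (-0.0699, 0.0942, -0.3746)
  e−x'=0.1299;  (l²−L²−(e−x')²−y'²−z²)/2L = -0.2323
  γ=atan2(-0.3746,0.1299)=-1.2370;  ψ=arccos(-0.5859)=2.1968;  θ2=γ+ψ≈0.9598
φ3=240.0° → target in arm frame (0.1165, 0.0134)
  e−x'=-0.0565;  (l²−L²−(e−x')²−y'²−z²)/2L = -0.1205
  γ=atan2(-0.3746,-0.0565)=-1.7205;  ψ=arccos(-0.3180)=1.8945;  θ3=γ+ψ≈0.1740

θ₁ = 0.8723, θ₂ = 0.9598, θ₃ = 0.1740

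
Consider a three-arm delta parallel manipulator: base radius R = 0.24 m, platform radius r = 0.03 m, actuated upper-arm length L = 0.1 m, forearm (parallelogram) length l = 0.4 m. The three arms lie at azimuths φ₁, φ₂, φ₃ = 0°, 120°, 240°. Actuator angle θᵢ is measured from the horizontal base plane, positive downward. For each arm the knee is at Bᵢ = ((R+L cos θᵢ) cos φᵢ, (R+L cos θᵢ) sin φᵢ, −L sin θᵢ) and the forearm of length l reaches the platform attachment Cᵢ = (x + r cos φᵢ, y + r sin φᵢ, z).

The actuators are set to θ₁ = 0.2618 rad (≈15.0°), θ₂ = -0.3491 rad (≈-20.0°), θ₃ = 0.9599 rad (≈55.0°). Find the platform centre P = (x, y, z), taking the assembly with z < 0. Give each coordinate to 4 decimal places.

(0.0114, 0.0824, -0.2829)

arm 1 at φ=0.0°: ρ1 = 0.3066;  S1 = (0.3066, 0.0000, -0.0259)
S2 = (0.3040·cos120.0°, 0.3040·sin120.0°, 0.0342) = (-0.1520, 0.2632, 0.0342)
arm 3 at φ=240.0°: ρ3 = 0.2674;  S3 = (-0.1337, -0.2315, -0.0819)
|S₂|²−|S₁|² = -0.0011;  |S₃|²−|S₁|² = -0.0165
linear system: -0.9172x+0.5265y = -0.0011−0.1202z; -0.8805x+-0.4631y = -0.0165−-0.1121z
Cramer: x(z) = 0.0103-0.0038z;  y(z) = 0.0159-0.2348z
into |P−S₁|² = l²: 1.0552z² + 0.0465z + -0.0713 = 0;  Δ = 0.3031;  z = -0.2829 or 0.2389 → z<0 root = -0.2829
x = 0.0114, y = 0.0824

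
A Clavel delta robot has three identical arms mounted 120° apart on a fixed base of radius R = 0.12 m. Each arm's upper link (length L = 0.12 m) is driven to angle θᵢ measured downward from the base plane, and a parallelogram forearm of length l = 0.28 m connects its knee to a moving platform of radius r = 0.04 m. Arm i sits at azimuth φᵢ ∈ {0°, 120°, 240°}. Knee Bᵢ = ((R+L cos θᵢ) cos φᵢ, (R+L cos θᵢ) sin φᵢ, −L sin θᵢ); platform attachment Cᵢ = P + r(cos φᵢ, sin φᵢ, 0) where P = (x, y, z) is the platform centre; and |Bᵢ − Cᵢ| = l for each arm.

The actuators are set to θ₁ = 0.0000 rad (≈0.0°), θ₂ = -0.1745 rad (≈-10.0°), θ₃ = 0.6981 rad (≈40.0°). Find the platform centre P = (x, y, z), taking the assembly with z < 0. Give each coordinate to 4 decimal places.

(0.0269, 0.0713, -0.2082)

arm 1 at φ=0.0°: ρ1 = 0.2000;  centre 1 = (0.2000, 0.0000, 0.0000)
centre 2 = (0.1982·cos120.0°, 0.1982·sin120.0°, 0.0208) = (-0.0991, 0.1716, 0.0208)
φ3=240.0°: virtual centre (-0.0860, -0.1489, -0.0771), radius l
eliminate P² terms by subtracting sphere 1 from 2 and 3
[-0.5982 0.3433 0.0417]·P = -0.0003;  [-0.5719 -0.2978 -0.1543]·P = -0.0045
det = 0.3744;  x = 0.0043+-0.1083z,  y = 0.0067+-0.3101z
quadratic in z: (1.1079)z²+(0.0382)z+(-0.0401)=0, √Δ=0.4231 → z ∈ {-0.2082, 0.1737}; z = -0.2082 (taking z<0)
x = 0.0269, y = 0.0713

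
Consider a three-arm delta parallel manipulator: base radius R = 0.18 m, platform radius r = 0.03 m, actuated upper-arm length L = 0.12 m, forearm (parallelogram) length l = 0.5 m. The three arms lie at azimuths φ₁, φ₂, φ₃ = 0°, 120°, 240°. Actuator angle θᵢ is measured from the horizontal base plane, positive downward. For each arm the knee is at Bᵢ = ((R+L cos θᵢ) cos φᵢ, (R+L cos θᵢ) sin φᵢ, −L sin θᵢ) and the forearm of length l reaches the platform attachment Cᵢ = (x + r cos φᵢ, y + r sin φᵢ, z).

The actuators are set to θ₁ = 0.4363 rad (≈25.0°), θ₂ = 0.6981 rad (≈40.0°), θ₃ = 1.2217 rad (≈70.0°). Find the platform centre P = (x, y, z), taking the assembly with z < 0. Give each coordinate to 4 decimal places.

arm 1 at φ=0.0°: (R−r)+L cos θ1 = 0.2588;  S1 = (0.2588, 0.0000, -0.0507)
arm 2 at φ=120.0°: (R−r)+L cos θ2 = 0.2419;  S2 = (-0.1210, 0.2095, -0.0771)
φ3=240.0°: virtual centre (-0.0955, -0.1655, -0.1128), radius l
subtract pairs → two planes through P
plane₁₂: -0.7594x+0.4190y+-0.0528z = -0.0050
det = 0.5482;  x = 0.0186+-0.1268z,  y = 0.0216+-0.1036z
into |P−S₁|² = l²: 1.0268z² + 0.1578z + -0.1893 = 0;  Δ = 0.8023;  z = -0.5130 or 0.3593 → z<0 root = -0.5130
x = 0.0836, y = 0.0748

(0.0836, 0.0748, -0.5130)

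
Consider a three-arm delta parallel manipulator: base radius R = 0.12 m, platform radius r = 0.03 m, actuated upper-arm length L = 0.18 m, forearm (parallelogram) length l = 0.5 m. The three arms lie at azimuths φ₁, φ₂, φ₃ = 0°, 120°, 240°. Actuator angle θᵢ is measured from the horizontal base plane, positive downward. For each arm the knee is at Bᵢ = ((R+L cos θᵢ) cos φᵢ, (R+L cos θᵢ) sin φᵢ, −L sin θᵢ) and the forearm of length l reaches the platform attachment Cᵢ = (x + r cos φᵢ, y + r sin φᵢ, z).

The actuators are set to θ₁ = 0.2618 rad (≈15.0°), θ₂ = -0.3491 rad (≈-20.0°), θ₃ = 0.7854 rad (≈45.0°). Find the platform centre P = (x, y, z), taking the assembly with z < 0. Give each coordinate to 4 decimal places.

(0.0005, 0.2017, -0.4207)

φ1=0.0°: virtual centre (0.2639, 0.0000, -0.0466), radius l
centre 2 = (0.2591·cos120.0°, 0.2591·sin120.0°, 0.0616) = (-0.1296, 0.2244, 0.0616)
centre 3 = (0.2173·cos240.0°, 0.2173·sin240.0°, -0.1273) = (-0.1086, -0.1882, -0.1273)
eliminate P² terms by subtracting sphere 1 from 2 and 3
[-0.7869 0.4488 0.2163]·P = -0.0009;  [-0.7450 -0.3763 -0.1614]·P = -0.0084
Cramer: x(z) = 0.0065+0.0142z;  y(z) = 0.0095-0.4570z
quadratic in z: (1.2090)z²+(0.0772)z+(-0.1815)=0, √Δ=0.9400 → z ∈ {-0.4207, 0.3568}; z = -0.4207 (taking z<0)
x = 0.0005, y = 0.2017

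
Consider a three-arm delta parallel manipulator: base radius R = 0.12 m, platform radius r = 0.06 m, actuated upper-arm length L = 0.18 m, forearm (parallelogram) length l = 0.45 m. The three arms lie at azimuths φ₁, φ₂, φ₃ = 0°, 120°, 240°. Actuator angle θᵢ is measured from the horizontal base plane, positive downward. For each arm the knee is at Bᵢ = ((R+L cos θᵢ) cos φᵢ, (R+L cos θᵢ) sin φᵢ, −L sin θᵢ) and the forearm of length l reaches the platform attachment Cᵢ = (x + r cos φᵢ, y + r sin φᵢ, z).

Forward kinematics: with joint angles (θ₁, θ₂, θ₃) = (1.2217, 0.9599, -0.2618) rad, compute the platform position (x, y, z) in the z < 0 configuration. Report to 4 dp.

(-0.2035, -0.2142, -0.3949)

arm 1 at φ=0.0°: ρ1 = 0.1216;  S1 = (0.1216, 0.0000, -0.1691)
arm 2 at φ=120.0°: ρ2 = 0.1632;  S2 = (-0.0816, 0.1414, -0.1474)
S3 = (0.2339·cos240.0°, 0.2339·sin240.0°, 0.0466) = (-0.1169, -0.2025, 0.0466)
eliminate P² terms by subtracting sphere 1 from 2 and 3
[-0.4064 0.2828 0.0434]·P = 0.0050;  [-0.4770 -0.4051 0.4315]·P = 0.0135
Cramer: x(z) = -0.0195+0.4660z;  y(z) = -0.0103+0.5163z
sphere 1 gives Az²+Bz+C=0 with A=1.4838, B=0.1962, C=-0.1539;  B²−4AC=0.9518;  roots -0.3949, 0.2627;  negative root z = -0.3949
x = -0.2035, y = -0.2142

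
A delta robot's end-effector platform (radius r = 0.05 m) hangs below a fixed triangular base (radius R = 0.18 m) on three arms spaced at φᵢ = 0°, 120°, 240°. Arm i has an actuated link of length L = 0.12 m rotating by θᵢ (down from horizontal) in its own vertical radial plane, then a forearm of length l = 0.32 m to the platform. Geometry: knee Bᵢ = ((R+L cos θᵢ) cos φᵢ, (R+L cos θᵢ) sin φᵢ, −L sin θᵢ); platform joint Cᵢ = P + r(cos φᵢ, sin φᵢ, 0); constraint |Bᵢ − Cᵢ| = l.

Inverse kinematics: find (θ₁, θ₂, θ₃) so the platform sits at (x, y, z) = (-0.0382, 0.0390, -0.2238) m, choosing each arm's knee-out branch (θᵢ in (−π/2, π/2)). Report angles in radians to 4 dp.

φ1=0.0° → target in arm frame (-0.0382, 0.0390)
  e−x'=0.1682;  (l²−L²−(e−x')²−y'²−z²)/2L = 0.0338
  √(A²+B²)=0.2800;  θ1 = -0.9263+1.4499 ≈ 0.5236
arm 2 (φ=120.0°): x'=0.0529, y'=0.0136
  A cos θ + B sin θ = C:  0.0771·cos θ + -0.2238·sin θ = 0.1324
  γ=atan2(-0.2238,0.0771)=-1.2389;  ψ=arccos(0.5594)=0.9771;  θ2=γ+ψ≈-0.2618
arm 3 (φ=240.0°): x'=-0.0147, y'=-0.0526
  A cos θ + B sin θ = C:  0.1447·cos θ + -0.2238·sin θ = 0.0592
  θ3 = atan2(B,A) + arccos(C/0.2665) = 0.3497

θ₁ = 0.5236, θ₂ = -0.2618, θ₃ = 0.3497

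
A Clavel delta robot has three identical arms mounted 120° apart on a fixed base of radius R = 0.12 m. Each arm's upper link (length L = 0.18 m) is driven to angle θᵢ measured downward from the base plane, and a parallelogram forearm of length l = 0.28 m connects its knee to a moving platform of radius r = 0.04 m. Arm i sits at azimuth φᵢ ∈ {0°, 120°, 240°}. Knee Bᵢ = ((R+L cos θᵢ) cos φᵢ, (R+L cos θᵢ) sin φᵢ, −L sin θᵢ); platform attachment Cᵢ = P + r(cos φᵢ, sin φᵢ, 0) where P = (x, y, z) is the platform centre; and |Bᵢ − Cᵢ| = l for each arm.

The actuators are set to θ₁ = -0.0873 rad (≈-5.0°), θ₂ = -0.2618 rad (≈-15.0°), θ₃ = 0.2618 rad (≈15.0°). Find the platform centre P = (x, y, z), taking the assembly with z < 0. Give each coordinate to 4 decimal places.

(0.0052, 0.0212, -0.0999)

arm 1 at φ=0.0°: (R−r)+L cos θ1 = 0.2593;  S1 = (0.2593, 0.0000, 0.0157)
φ2=120.0°: virtual centre (-0.1269, 0.2199, 0.0466), radius l
φ3=240.0°: virtual centre (-0.1269, -0.2199, -0.0466), radius l
|S₂|²−|S₁|² = -0.0009;  |S₃|²−|S₁|² = -0.0009
[-0.7725 0.4397 0.0618]·P = -0.0009;  [-0.7725 -0.4397 -0.1246]·P = -0.0009
Cramer: x(z) = 0.0011-0.0406z;  y(z) = 0.0000-0.2119z
sphere 1 gives Az²+Bz+C=0 with A=1.0466, B=-0.0104, C=-0.0115;  B²−4AC=0.0482;  roots -0.0999, 0.1099;  negative root z = -0.0999
x = 0.0052, y = 0.0212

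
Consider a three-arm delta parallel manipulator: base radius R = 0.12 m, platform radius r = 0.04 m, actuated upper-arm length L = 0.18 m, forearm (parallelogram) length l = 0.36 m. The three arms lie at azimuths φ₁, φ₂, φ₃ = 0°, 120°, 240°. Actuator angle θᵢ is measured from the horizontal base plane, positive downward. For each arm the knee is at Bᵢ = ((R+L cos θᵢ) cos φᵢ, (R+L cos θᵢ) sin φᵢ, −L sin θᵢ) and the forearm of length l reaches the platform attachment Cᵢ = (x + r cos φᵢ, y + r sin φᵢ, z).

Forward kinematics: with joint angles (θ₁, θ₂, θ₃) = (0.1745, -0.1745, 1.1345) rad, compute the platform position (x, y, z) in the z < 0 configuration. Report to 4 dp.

arm 1 at φ=0.0°: e+L cos θ1 = 0.2573;  centre 1 = (0.2573, 0.0000, -0.0313)
φ2=120.0°: virtual centre (-0.1286, 0.2228, 0.0313), radius l
φ3=240.0°: virtual centre (-0.0780, -0.1352, -0.1631), radius l
subtract pairs → two planes through P
plane₁₂: -0.7718x+0.4456y+0.1250z = 0.0000
Cramer: x(z) = 0.0142-0.1650z;  y(z) = 0.0246-0.5664z
into |P−centre ₁|² = l²: 1.3480z² + 0.1148z + -0.0689 = 0;  Δ = 0.3849;  z = -0.2727 or 0.1875 → z<0 root = -0.2727
x = 0.0592, y = 0.1791

(0.0592, 0.1791, -0.2727)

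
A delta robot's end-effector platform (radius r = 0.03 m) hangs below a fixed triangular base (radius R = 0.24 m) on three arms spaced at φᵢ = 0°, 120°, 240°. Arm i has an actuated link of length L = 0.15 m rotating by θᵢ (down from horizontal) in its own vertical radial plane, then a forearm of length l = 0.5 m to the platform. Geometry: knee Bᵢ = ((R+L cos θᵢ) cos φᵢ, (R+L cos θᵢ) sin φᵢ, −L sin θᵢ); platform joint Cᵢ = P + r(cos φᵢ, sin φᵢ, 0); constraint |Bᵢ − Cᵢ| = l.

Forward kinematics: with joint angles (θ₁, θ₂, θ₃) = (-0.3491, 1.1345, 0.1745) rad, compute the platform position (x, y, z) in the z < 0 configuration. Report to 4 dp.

(0.1211, -0.1175, -0.3769)

φ1=0.0°: virtual centre (0.3510, 0.0000, 0.0513), radius l
arm 2 at φ=120.0°: e+L cos θ2 = 0.2734;  O2 = (-0.1367, 0.2368, -0.1359)
arm 3 at φ=240.0°: e+L cos θ3 = 0.3577;  O3 = (-0.1789, -0.3098, -0.0260)
subtract pairs → two planes through P
plane₁₂: -0.9753x+0.4735y+-0.3745z = -0.0326
det = 1.1060;  x = 0.0170+-0.2760z,  y = -0.0337+0.2224z
into |P−O₁|² = l²: 1.1256z² + 0.0667z + -0.1347 = 0;  Δ = 0.6111;  z = -0.3769 or 0.3176 → z<0 root = -0.3769
x = 0.1211, y = -0.1175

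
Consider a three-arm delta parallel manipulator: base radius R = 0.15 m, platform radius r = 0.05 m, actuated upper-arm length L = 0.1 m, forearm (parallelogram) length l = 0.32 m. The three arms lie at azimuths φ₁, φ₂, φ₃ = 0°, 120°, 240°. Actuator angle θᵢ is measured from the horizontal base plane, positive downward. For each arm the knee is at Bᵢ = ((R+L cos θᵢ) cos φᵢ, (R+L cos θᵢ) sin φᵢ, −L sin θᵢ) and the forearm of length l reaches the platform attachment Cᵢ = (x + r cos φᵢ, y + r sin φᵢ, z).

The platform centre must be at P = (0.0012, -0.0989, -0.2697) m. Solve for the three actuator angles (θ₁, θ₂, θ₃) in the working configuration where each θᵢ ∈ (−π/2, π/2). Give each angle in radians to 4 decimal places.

arm 1 (φ=0.0°): x'=0.0012, y'=-0.0989
  A cos θ + B sin θ = C:  0.0988·cos θ + -0.2697·sin θ = 0.0006
  √(A²+B²)=0.2872;  θ1 = -1.2196+1.5687 ≈ 0.3491
rotate P by −φ2: (-0.0862, 0.0484, -0.2697)
  A cos θ + B sin θ = C:  0.1862·cos θ + -0.2697·sin θ = -0.0869
  γ=atan2(-0.2697,0.1862)=-0.9664;  ψ=arccos(-0.2650)=1.8390;  θ2=γ+ψ≈0.8726
arm 3 (φ=240.0°): x'=0.0850, y'=0.0505
  A cos θ + B sin θ = C:  0.0150·cos θ + -0.2697·sin θ = 0.0844
  √(A²+B²)=0.2701;  θ3 = -1.5154+1.2528 ≈ -0.2626

θ₁ = 0.3491, θ₂ = 0.8726, θ₃ = -0.2626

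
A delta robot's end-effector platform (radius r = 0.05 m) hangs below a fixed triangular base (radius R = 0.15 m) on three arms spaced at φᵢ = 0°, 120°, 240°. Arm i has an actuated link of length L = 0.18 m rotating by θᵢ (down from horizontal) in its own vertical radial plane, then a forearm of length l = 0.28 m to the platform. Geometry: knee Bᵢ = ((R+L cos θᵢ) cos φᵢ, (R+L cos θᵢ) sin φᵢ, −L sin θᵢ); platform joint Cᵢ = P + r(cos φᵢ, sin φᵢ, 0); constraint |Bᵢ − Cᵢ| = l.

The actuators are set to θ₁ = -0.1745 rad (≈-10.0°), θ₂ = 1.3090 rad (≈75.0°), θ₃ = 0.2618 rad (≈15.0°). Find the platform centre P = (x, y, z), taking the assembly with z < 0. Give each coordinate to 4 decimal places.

arm 1 at φ=0.0°: (R−r)+L cos θ1 = 0.2773;  S1 = (0.2773, 0.0000, 0.0313)
arm 2 at φ=120.0°: (R−r)+L cos θ2 = 0.1466;  S2 = (-0.0733, 0.1269, -0.1739)
arm 3 at φ=240.0°: (R−r)+L cos θ3 = 0.2739;  S3 = (-0.1369, -0.2372, -0.0466)
eliminate P² terms by subtracting sphere 1 from 2 and 3
[-0.7011 0.2539 -0.4102]·P = -0.0261;  [-0.8284 -0.4744 -0.1557]·P = -0.0007
det = 0.5429;  x = 0.0232+-0.4312z,  y = -0.0390+0.4249z
into |P−S₁|² = l²: 1.3665z² + 0.1235z + -0.0113 = 0;  Δ = 0.0772;  z = -0.1468 or 0.0565 → z<0 root = -0.1468
x = 0.0865, y = -0.1014

(0.0865, -0.1014, -0.1468)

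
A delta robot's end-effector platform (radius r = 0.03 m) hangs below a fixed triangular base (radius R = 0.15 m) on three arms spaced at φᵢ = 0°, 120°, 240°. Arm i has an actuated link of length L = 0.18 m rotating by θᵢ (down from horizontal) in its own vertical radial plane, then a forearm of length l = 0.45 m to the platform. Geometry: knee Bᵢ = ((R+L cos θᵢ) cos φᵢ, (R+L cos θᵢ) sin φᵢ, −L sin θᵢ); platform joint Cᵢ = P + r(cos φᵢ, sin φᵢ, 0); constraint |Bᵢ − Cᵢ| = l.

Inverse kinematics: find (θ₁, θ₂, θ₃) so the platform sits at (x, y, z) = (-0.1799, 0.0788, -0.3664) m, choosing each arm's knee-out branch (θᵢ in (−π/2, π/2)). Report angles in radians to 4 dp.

θ₁ = 1.0475, θ₂ = -0.2617, θ₃ = 0.3494

arm 1 (φ=0.0°): x'=-0.1799, y'=0.0788
  e−x'=0.2999;  (l²−L²−(e−x')²−y'²−z²)/2L = -0.1675
  √(A²+B²)=0.4735;  θ1 = -0.8849+1.9324 ≈ 1.0475
arm 2 (φ=120.0°): x'=0.1582, y'=0.1164
  A=-0.0382, B=-0.3664, C=(l²−L²−A²−y'²−z²)/(2L)=0.0579
  θ2 = atan2(B,A) + arccos(C/0.3684) = -0.2617
arm 3 (φ=240.0°): x'=0.0217, y'=-0.1952
  A=0.0983, B=-0.3664, C=(l²−L²−A²−y'²−z²)/(2L)=-0.0331
  γ=atan2(-0.3664,0.0983)=-1.3087;  ψ=arccos(-0.0872)=1.6581;  θ3=γ+ψ≈0.3494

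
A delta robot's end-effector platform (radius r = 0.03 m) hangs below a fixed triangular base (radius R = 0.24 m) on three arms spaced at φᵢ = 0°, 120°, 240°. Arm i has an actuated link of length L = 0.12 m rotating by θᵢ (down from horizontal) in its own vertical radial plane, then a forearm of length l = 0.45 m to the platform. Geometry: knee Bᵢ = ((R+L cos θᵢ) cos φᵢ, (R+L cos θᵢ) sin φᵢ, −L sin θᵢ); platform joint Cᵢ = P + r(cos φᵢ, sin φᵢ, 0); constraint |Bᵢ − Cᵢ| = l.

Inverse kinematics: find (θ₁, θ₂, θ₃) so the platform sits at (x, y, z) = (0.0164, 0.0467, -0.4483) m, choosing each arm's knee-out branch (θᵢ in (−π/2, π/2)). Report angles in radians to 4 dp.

φ1=0.0° → target in arm frame (0.0164, 0.0467)
  A=0.1936, B=-0.4483, C=(l²−L²−A²−y'²−z²)/(2L)=-0.2189
  γ=atan2(-0.4483,0.1936)=-1.1631;  ψ=arccos(-0.4483)=2.0356;  θ1=γ+ψ≈0.8725
φ2=120.0° → target in arm frame (0.0322, -0.0376)
  e−x'=0.1778;  (l²−L²−(e−x')²−y'²−z²)/2L = -0.1912
  θ2 = atan2(B,A) + arccos(C/0.4823) = 0.7851
rotate P by −φ3: (-0.0486, -0.0091, -0.4483)
  e−x'=0.2586;  (l²−L²−(e−x')²−y'²−z²)/2L = -0.3327
  θ3 = atan2(B,A) + arccos(C/0.5176) = 1.2215

θ₁ = 0.8725, θ₂ = 0.7851, θ₃ = 1.2215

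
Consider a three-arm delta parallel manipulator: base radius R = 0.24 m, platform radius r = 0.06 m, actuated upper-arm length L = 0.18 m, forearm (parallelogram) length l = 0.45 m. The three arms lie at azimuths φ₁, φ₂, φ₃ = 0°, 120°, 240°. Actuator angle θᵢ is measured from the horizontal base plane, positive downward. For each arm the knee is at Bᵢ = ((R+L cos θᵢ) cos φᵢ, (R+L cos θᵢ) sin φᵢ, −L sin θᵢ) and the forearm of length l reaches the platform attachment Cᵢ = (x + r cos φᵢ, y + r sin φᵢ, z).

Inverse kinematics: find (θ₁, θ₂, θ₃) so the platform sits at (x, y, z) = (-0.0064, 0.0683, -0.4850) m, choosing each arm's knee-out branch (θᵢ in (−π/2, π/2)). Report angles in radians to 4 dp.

φ1=0.0° → target in arm frame (-0.0064, 0.0683)
  A cos θ + B sin θ = C:  0.1864·cos θ + -0.4850·sin θ = -0.2904
  θ1 = atan2(B,A) + arccos(C/0.5196) = 0.9599
rotate P by −φ2: (0.0623, -0.0286, -0.4850)
  A cos θ + B sin θ = C:  0.1177·cos θ + -0.4850·sin θ = -0.2216
  θ2 = atan2(B,A) + arccos(C/0.4991) = 0.6981
arm 3 (φ=240.0°): x'=-0.0559, y'=-0.0397
  e−x'=0.2359;  (l²−L²−(e−x')²−y'²−z²)/2L = -0.3399
  γ=atan2(-0.4850,0.2359)=-1.1180;  ψ=arccos(-0.6302)=2.2527;  θ3=γ+ψ≈1.1347

θ₁ = 0.9599, θ₂ = 0.6981, θ₃ = 1.1347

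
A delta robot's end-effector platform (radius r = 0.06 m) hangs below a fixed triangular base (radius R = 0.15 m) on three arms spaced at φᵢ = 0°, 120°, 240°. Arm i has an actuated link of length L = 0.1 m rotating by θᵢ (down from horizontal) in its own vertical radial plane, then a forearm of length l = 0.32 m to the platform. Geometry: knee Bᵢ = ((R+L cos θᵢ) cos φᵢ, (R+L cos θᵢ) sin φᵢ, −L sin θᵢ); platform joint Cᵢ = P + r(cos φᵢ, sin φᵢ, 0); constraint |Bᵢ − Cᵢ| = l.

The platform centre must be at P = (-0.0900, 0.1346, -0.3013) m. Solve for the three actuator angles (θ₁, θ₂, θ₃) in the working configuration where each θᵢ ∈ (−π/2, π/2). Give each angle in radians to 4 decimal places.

θ₁ = 1.3092, θ₂ = -0.1748, θ₃ = 1.2219

φ1=0.0° → target in arm frame (-0.0900, 0.1346)
  e−x'=0.1800;  (l²−L²−(e−x')²−y'²−z²)/2L = -0.2445
  θ1 = atan2(B,A) + arccos(C/0.3510) = 1.3092
φ2=120.0° → target in arm frame (0.1616, 0.0106)
  A cos θ + B sin θ = C:  -0.0716·cos θ + -0.3013·sin θ = -0.0181
  θ2 = atan2(B,A) + arccos(C/0.3097) = -0.1748
φ3=240.0° → target in arm frame (-0.0716, -0.1452)
  e−x'=0.1616;  (l²−L²−(e−x')²−y'²−z²)/2L = -0.2279
  γ=atan2(-0.3013,0.1616)=-1.0786;  ψ=arccos(-0.6666)=2.3004;  θ3=γ+ψ≈1.2219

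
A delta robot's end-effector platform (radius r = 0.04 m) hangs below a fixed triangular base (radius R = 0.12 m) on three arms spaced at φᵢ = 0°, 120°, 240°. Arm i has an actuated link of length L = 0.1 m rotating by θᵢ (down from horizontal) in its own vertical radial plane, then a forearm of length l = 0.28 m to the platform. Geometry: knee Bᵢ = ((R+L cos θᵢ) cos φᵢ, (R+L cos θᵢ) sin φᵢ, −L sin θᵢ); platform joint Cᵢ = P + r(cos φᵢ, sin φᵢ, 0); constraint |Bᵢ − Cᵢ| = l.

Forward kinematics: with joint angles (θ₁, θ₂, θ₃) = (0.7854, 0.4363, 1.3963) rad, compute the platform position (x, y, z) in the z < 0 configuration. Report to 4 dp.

arm 1 at φ=0.0°: (R−r)+L cos θ1 = 0.1507;  O1 = (0.1507, 0.0000, -0.0707)
O2 = (0.1706·cos120.0°, 0.1706·sin120.0°, -0.0423) = (-0.0853, 0.1478, -0.0423)
φ3=240.0°: virtual centre (-0.0487, -0.0843, -0.0985), radius l
subtract pairs → two planes through P
[-0.4721 0.2955 0.0569]·P = 0.0032;  [-0.3988 -0.1686 -0.0555]·P = -0.0085
det = 0.1975;  x = 0.0101+-0.0345z,  y = 0.0268+-0.2477z
into |P−O₁|² = l²: 1.0625z² + 0.1378z + -0.0529 = 0;  Δ = 0.2438;  z = -0.2972 or 0.1675 → z<0 root = -0.2972
x = 0.0203, y = 0.1005

(0.0203, 0.1005, -0.2972)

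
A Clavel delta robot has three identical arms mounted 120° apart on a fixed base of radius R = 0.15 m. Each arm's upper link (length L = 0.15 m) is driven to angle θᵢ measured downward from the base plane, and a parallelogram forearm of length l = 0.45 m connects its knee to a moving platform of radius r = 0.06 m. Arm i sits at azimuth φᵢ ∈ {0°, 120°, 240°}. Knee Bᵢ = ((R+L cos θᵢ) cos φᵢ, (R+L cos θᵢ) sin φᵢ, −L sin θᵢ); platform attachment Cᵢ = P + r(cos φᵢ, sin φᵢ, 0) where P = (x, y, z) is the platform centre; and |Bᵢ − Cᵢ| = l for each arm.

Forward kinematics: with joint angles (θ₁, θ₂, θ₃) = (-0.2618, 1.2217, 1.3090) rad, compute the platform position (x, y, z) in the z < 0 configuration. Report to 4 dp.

φ1=0.0°: virtual centre (0.2349, 0.0000, 0.0388), radius l
arm 2 at φ=120.0°: (R−r)+L cos θ2 = 0.1413;  centre 2 = (-0.0707, 0.1224, -0.1410)
centre 3 = (0.1288·cos240.0°, 0.1288·sin240.0°, -0.1449) = (-0.0644, -0.1116, -0.1449)
subtract pairs → two planes through P
linear system: -0.6111x+0.2448y = -0.0168−-0.3596z; -0.5986x+-0.2231y = -0.0191−-0.3674z
det = 0.2829;  x = 0.0298+-0.6015z,  y = 0.0056+-0.0329z
quadratic in z: (1.3629)z²+(0.1687)z+(-0.1589)=0, √Δ=0.9459 → z ∈ {-0.4089, 0.2851}; z = -0.4089 (taking z<0)
x = 0.2758, y = 0.0190

(0.2758, 0.0190, -0.4089)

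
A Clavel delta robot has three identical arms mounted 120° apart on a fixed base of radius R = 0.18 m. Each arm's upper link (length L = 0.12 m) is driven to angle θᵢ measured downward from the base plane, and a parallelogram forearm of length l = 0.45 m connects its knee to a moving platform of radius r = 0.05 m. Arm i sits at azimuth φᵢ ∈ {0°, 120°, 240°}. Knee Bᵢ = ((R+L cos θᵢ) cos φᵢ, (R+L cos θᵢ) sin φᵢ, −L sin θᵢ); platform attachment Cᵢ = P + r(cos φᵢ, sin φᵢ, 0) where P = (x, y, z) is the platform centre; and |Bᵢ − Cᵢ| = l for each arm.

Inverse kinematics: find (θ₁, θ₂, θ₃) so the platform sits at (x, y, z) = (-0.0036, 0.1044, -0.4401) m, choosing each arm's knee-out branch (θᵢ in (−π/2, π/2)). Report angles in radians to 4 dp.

θ₁ = 0.6110, θ₂ = 0.1747, θ₃ = 0.9600

arm 1 (φ=0.0°): x'=-0.0036, y'=0.1044
  A=0.1336, B=-0.4401, C=(l²−L²−A²−y'²−z²)/(2L)=-0.1431
  γ=atan2(-0.4401,0.1336)=-1.2761;  ψ=arccos(-0.3111)=1.8871;  θ1=γ+ψ≈0.6110
arm 2 (φ=120.0°): x'=0.0922, y'=-0.0491
  A=0.0378, B=-0.4401, C=(l²−L²−A²−y'²−z²)/(2L)=-0.0393
  θ2 = atan2(B,A) + arccos(C/0.4417) = 0.1747
φ3=240.0° → target in arm frame (-0.0886, -0.0553)
  e−x'=0.2186;  (l²−L²−(e−x')²−y'²−z²)/2L = -0.2352
  γ=atan2(-0.4401,0.2186)=-1.1098;  ψ=arccos(-0.4786)=2.0698;  θ3=γ+ψ≈0.9600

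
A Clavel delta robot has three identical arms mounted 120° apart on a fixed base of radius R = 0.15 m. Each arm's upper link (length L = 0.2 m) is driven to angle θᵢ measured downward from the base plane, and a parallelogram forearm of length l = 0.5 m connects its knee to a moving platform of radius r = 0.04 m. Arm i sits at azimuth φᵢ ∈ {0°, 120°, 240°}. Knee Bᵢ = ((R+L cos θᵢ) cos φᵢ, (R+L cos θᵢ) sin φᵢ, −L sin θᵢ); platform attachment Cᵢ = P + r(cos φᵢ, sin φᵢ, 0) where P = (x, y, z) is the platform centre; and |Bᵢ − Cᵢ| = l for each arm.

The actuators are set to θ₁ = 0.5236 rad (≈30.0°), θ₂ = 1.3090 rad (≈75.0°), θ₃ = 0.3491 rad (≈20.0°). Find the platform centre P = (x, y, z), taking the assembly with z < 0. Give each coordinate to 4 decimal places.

(0.0853, -0.2113, -0.5077)

φ1=0.0°: virtual centre (0.2832, 0.0000, -0.1000), radius l
φ2=120.0°: virtual centre (-0.0809, 0.1401, -0.1932), radius l
centre 3 = (0.2979·cos240.0°, 0.2979·sin240.0°, -0.0684) = (-0.1490, -0.2580, -0.0684)
subtract pairs → two planes through P
linear system: -0.7282x+0.2802y = -0.0267−-0.1864z; -0.8643x+-0.5160y = 0.0032−0.0632z
Cramer: x(z) = 0.0208-0.1270z;  y(z) = -0.0412+0.3351z
into |P−centre ₁|² = l²: 1.1284z² + 0.2390z + -0.1695 = 0;  Δ = 0.8221;  z = -0.5077 or 0.2958 → z<0 root = -0.5077
x = 0.0853, y = -0.2113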